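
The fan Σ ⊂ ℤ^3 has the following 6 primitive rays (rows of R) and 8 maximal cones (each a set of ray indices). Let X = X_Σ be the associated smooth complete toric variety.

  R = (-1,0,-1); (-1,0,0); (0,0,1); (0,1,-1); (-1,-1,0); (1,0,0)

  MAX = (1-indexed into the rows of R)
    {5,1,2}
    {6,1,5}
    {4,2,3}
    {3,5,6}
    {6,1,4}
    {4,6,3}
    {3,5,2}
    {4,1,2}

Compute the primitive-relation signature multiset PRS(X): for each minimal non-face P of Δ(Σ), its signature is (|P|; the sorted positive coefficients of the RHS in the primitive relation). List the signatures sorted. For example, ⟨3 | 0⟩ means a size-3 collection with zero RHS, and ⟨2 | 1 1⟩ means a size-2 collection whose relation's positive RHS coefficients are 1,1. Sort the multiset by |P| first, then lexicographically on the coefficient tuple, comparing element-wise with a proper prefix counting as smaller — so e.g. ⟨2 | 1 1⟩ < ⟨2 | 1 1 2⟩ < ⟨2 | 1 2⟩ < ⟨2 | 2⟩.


Σ has 3 primitive collections:

  • {2,6}:  v_{2} + v_{6} = 0  →  sig = ⟨2 | 0⟩
  • {1,3}:  v_{1} + v_{3} = v_{2}  →  sig = ⟨2 | 1⟩
  • {4,5}:  v_{4} + v_{5} = v_{1}  →  sig = ⟨2 | 1⟩

Sorted signature multiset PRS(X):
    |P|=2: 3 collections, coeffs (), (1), (1)


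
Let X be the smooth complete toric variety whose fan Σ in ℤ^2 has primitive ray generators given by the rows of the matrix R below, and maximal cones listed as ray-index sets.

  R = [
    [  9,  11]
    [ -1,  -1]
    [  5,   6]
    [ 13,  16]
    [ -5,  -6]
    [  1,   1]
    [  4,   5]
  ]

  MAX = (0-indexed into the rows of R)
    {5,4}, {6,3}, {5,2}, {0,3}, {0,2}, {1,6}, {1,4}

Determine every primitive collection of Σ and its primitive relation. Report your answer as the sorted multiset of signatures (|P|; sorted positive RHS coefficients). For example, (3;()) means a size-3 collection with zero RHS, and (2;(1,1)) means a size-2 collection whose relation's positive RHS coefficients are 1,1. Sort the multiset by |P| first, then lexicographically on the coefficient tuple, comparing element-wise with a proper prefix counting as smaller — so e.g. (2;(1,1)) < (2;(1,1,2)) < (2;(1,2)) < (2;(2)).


|primitive collections| = 14. Relations:

  P={1,5}:  v_{1} + v_{5} = 0  ⟹  sig = (2;())
  P={2,4}:  v_{2} + v_{4} = 0  ⟹  sig = (2;())
  P={0,4}:  v_{0} + v_{4} = v_{6}  ⟹  sig = (2;(1))
  P={0,6}:  v_{0} + v_{6} = v_{3}  ⟹  sig = (2;(1))
  P={1,2}:  v_{1} + v_{2} = v_{6}  ⟹  sig = (2;(1))
  P={2,6}:  v_{2} + v_{6} = v_{0}  ⟹  sig = (2;(1))
  P={4,6}:  v_{4} + v_{6} = v_{1}  ⟹  sig = (2;(1))
  P={5,6}:  v_{5} + v_{6} = v_{2}  ⟹  sig = (2;(1))
  P={3,5}:  v_{3} + v_{5} = v_{0} + v_{2}  ⟹  sig = (2;(1,1))
  P={0,1}:  v_{0} + v_{1} = 2·v_{6}  ⟹  sig = (2;(2))
  P={0,5}:  v_{0} + v_{5} = 2·v_{2}  ⟹  sig = (2;(2))
  P={2,3}:  v_{2} + v_{3} = 2·v_{0}  ⟹  sig = (2;(2))
  P={3,4}:  v_{3} + v_{4} = 2·v_{6}  ⟹  sig = (2;(2))
  P={1,3}:  v_{1} + v_{3} = 3·v_{6}  ⟹  sig = (2;(3))

Sorted signature multiset PRS(X):
{ (2;()) ×2,  (2;(1)) ×6,  (2;(1,1)),  (2;(2)) ×4,  (2;(3)) }


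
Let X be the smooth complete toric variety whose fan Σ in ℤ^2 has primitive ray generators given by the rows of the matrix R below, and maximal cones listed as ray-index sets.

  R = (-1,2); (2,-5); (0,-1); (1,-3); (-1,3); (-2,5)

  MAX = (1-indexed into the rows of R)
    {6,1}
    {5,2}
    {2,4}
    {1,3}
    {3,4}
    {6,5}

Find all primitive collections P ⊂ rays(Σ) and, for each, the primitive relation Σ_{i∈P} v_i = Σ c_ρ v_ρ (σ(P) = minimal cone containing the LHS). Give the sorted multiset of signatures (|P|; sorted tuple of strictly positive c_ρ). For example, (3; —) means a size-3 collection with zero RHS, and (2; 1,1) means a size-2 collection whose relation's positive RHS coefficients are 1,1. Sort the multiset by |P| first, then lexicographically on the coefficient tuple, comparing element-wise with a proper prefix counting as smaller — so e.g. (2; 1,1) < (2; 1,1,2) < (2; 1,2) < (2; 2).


Σ has 9 primitive collections:

  • {2,6}:  v_{2} + v_{6} = 0 — sig = (2; —)
  • {4,5}:  v_{4} + v_{5} = 0 — sig = (2; —)
  • {1,2}:  v_{1} + v_{2} = v_{4} — sig = (2; 1)
  • {1,4}:  v_{1} + v_{4} = v_{3} — sig = (2; 1)
  • {1,5}:  v_{1} + v_{5} = v_{6} — sig = (2; 1)
  • {3,5}:  v_{3} + v_{5} = v_{1} — sig = (2; 1)
  • {4,6}:  v_{4} + v_{6} = v_{1} — sig = (2; 1)
  • {2,3}:  v_{2} + v_{3} = 2·v_{4} — sig = (2; 2)
  • {3,6}:  v_{3} + v_{6} = 2·v_{1} — sig = (2; 2)

Sorted signature multiset PRS(X):
    |P|=2: 9 collections, coeffs (), (), (1), (1), (1), (1), (1), (2), (2)


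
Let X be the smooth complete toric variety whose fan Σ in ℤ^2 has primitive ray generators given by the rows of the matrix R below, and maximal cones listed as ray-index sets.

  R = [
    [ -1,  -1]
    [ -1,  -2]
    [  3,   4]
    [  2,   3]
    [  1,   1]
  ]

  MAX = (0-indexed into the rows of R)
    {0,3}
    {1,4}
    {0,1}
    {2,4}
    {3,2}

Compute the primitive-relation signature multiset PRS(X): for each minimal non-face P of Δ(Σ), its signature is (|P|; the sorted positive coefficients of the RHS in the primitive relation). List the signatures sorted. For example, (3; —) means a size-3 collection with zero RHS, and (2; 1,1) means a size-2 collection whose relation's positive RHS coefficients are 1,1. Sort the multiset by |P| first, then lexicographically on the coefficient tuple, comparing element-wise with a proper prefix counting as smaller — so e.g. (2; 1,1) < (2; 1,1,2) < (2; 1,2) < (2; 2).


|primitive collections| = 5. Relations:

  P={0,4}:  v_{0} + v_{4} = 0 — sig = (2; —)
  P={0,2}:  v_{0} + v_{2} = v_{3} — sig = (2; 1)
  P={1,3}:  v_{1} + v_{3} = v_{4} — sig = (2; 1)
  P={3,4}:  v_{3} + v_{4} = v_{2} — sig = (2; 1)
  P={1,2}:  v_{1} + v_{2} = 2·v_{4} — sig = (2; 2)

Sorted signature multiset PRS(X):
{ (2; —),  (2; 1) ×3,  (2; 2) }


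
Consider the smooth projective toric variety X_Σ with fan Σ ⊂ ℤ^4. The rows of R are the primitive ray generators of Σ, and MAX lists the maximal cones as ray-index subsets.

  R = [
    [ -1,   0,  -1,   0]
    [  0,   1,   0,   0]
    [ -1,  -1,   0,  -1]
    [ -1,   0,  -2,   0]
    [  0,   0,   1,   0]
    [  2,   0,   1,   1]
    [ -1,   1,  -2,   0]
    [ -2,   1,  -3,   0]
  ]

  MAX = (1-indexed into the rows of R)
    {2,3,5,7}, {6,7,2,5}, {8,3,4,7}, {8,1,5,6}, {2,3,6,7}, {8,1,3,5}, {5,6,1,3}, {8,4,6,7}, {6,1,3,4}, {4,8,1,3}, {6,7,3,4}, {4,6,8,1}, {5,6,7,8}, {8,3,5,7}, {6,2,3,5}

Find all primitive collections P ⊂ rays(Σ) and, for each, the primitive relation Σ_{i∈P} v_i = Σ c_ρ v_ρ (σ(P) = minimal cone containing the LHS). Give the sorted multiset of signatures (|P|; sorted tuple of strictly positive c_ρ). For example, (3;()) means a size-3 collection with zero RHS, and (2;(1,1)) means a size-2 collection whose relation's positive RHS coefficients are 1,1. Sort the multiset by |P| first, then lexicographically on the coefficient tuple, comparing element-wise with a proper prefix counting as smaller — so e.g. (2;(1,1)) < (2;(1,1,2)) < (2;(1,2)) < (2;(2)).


7 minimal non-faces of Δ(Σ) (on 8 rays):

  • {1,7}:  v_{1} + v_{7} = v_{8} ; sig = (2;(1))
  • {2,4}:  v_{2} + v_{4} = v_{7} ; sig = (2;(1))
  • {4,5}:  v_{4} + v_{5} = v_{1} ; sig = (2;(1))
  • {1,2}:  v_{1} + v_{2} = v_{5} + v_{7} ; sig = (2;(1,1))
  • {2,8}:  v_{2} + v_{8} = v_{5} + 2·v_{7} ; sig = (2;(1,2))
  • {3,6,8}:  v_{3} + v_{6} + v_{8} = v_{4} ; sig = (3;(1))
  • {3,5,6,7}:  v_{3} + v_{5} + v_{6} + v_{7} = 0 ; sig = (4;())

Sorted signature multiset PRS(X):
    (2;(1))
    (2;(1))
    (2;(1))
    (2;(1,1))
    (2;(1,2))
    (3;(1))
    (4;())


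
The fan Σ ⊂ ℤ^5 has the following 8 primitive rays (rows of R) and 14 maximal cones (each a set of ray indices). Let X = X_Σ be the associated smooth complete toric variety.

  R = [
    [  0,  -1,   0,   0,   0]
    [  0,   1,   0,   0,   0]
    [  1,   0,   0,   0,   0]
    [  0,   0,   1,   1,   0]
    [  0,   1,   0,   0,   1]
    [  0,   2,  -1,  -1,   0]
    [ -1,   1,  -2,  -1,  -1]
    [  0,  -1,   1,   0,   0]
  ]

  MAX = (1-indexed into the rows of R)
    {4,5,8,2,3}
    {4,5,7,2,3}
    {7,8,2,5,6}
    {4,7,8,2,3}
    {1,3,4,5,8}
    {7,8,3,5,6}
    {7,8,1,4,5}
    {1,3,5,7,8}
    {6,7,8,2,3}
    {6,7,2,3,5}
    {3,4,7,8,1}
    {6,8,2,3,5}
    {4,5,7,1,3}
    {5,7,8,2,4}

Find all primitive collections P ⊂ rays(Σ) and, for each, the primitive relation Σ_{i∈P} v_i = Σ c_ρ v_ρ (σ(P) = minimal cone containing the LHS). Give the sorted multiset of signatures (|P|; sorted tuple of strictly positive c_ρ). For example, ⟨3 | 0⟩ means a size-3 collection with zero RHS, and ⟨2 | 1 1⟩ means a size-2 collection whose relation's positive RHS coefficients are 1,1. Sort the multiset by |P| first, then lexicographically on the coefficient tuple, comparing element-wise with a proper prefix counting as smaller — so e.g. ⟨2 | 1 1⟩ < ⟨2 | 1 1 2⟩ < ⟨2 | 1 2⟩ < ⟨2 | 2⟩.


Minimal non-faces — 5 found among 8 rays, 14 max cones:

  {1,2}:  v_{1} + v_{2} = 0 ; sig = ⟨2 | 0⟩
  {1,6}:  v_{1} + v_{6} = v_{3} + v_{5} + v_{7} + v_{8} ; sig = ⟨2 | 1 1 1 1⟩
  {4,6}:  v_{4} + v_{6} = 2·v_{2} ; sig = ⟨2 | 2⟩
  {2,3,5,7,8}:  v_{2} + v_{3} + v_{5} + v_{7} + v_{8} = v_{6} ; sig = ⟨5 | 1⟩
  {3,4,5,7,8}:  v_{3} + v_{4} + v_{5} + v_{7} + v_{8} = v_{2} ; sig = ⟨5 | 1⟩

Hence PRS(X_Σ) =
    |P|=2: 3 collections, coeffs (), (1,1,1,1), (2)
    |P|=5: 2 collections, coeffs (1), (1)


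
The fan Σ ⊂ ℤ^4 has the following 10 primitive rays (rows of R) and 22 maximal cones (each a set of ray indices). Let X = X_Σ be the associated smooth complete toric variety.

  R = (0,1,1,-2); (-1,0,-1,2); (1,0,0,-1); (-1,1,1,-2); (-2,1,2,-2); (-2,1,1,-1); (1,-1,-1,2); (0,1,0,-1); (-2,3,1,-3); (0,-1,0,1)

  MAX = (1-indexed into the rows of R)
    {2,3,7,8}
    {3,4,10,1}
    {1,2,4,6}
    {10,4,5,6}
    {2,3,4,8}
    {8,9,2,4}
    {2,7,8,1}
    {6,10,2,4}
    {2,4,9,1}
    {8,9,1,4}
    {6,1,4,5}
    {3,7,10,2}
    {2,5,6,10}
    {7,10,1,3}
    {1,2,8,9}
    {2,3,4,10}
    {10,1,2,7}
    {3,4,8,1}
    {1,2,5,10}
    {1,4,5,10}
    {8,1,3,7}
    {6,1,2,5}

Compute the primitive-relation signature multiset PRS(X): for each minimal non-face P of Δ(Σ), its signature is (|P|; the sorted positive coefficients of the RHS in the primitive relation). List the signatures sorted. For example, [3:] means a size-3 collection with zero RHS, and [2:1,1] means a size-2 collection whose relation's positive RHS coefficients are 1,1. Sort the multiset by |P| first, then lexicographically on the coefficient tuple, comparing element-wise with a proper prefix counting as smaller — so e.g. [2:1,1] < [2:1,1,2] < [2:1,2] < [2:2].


Primitive collections (18):

  {4,7}:  v_{4} + v_{7} = 0  ⇒ sig = [2:]
  {8,10}:  v_{8} + v_{10} = 0  ⇒ sig = [2:]
  {3,6}:  v_{3} + v_{6} = v_{4}  ⇒ sig = [2:1]
  {5,8}:  v_{5} + v_{8} = v_{1} + v_{6}  ⇒ sig = [2:1,1]
  {3,5}:  v_{3} + v_{5} = v_{1} + v_{4} + v_{10}  ⇒ sig = [2:1,1,1]
  {6,7}:  v_{6} + v_{7} = v_{1} + v_{2} + v_{10}  ⇒ sig = [2:1,1,1]
  {6,8}:  v_{6} + v_{8} = v_{1} + v_{2} + v_{4}  ⇒ sig = [2:1,1,1]
  {7,9}:  v_{7} + v_{9} = v_{1} + v_{2} + v_{8}  ⇒ sig = [2:1,1,1]
  {9,10}:  v_{9} + v_{10} = v_{1} + v_{2} + v_{4}  ⇒ sig = [2:1,1,1]
  {5,9}:  v_{5} + v_{9} = 2·v_{1} + v_{2} + v_{4} + v_{6}  ⇒ sig = [2:1,1,1,2]
  {3,9}:  v_{3} + v_{9} = v_{4} + 2·v_{8}  ⇒ sig = [2:1,2]
  {5,7}:  v_{5} + v_{7} = 2·v_{1} + v_{2} + 2·v_{10}  ⇒ sig = [2:1,2,2]
  {6,9}:  v_{6} + v_{9} = 2·v_{1} + 2·v_{2} + 2·v_{4}  ⇒ sig = [2:2,2,2]
  {1,2,3}:  v_{1} + v_{2} + v_{3} = v_{8}  ⇒ sig = [3:1]
  {1,6,10}:  v_{1} + v_{6} + v_{10} = v_{5}  ⇒ sig = [3:1]
  {2,4,5}:  v_{2} + v_{4} + v_{5} = 2·v_{6}  ⇒ sig = [3:2]
  {1,2,4,8}:  v_{1} + v_{2} + v_{4} + v_{8} = v_{9}  ⇒ sig = [4:1]
  {1,2,4,10}:  v_{1} + v_{2} + v_{4} + v_{10} = v_{6}  ⇒ sig = [4:1]

Signatures (|P|; sorted positive RHS coefficients), sorted:
    |P|=2: 13 collections, coeffs (), (), (1), (1,1), (1,1,1), (1,1,1), (1,1,1), (1,1,1), (1,1,1), (1,1,1,2), (1,2), (1,2,2), (2,2,2)
    |P|=3: 3 collections, coeffs (1), (1), (2)
    |P|=4: 2 collections, coeffs (1), (1)


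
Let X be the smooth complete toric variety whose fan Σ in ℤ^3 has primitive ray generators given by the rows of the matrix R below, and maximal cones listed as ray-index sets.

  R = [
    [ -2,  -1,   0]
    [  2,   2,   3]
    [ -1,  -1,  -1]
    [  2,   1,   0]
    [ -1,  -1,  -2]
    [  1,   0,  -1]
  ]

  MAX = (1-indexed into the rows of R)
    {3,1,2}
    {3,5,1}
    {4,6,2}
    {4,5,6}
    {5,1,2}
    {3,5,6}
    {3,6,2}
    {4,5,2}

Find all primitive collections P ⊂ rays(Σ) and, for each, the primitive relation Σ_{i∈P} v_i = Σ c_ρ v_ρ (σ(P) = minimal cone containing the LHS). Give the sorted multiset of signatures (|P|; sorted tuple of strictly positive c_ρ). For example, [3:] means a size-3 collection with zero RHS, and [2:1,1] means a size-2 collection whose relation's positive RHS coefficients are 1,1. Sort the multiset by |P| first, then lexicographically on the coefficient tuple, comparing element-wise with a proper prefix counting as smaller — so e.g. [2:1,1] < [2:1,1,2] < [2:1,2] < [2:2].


Δ(Σ) — 6 vertices, 5 min non-faces:

  {1,4}:  v_{1} + v_{4} = 0  so sig = [2:]
  {1,6}:  v_{1} + v_{6} = v_{3}  so sig = [2:1]
  {3,4}:  v_{3} + v_{4} = v_{6}  so sig = [2:1]
  {2,3,5}:  v_{2} + v_{3} + v_{5} = 0  so sig = [3:]
  {2,5,6}:  v_{2} + v_{5} + v_{6} = v_{4}  so sig = [3:1]

Hence PRS(X_Σ) =
[[2:], [2:1], [2:1], [3:], [3:1]]


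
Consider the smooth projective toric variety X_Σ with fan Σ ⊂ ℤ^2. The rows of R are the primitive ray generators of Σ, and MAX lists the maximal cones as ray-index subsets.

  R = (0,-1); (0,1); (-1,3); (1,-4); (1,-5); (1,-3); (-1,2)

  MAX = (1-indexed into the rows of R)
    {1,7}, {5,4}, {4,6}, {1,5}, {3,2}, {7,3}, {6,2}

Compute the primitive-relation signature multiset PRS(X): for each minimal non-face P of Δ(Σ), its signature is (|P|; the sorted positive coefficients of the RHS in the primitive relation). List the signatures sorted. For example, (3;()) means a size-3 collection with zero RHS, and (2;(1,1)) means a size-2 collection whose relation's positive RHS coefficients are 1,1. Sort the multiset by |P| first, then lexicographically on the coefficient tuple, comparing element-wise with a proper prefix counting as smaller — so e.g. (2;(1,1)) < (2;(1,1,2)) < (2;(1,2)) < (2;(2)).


14 collections generate NE(X_Σ); each relation:

  • {1,2}:  v_{1} + v_{2} = 0 — sig = (2;())
  • {3,6}:  v_{3} + v_{6} = 0 — sig = (2;())
  • {1,3}:  v_{1} + v_{3} = v_{7} — sig = (2;(1))
  • {1,4}:  v_{1} + v_{4} = v_{5} — sig = (2;(1))
  • {1,6}:  v_{1} + v_{6} = v_{4} — sig = (2;(1))
  • {2,4}:  v_{2} + v_{4} = v_{6} — sig = (2;(1))
  • {2,5}:  v_{2} + v_{5} = v_{4} — sig = (2;(1))
  • {2,7}:  v_{2} + v_{7} = v_{3} — sig = (2;(1))
  • {3,4}:  v_{3} + v_{4} = v_{1} — sig = (2;(1))
  • {6,7}:  v_{6} + v_{7} = v_{1} — sig = (2;(1))
  • {3,5}:  v_{3} + v_{5} = 2·v_{1} — sig = (2;(2))
  • {4,7}:  v_{4} + v_{7} = 2·v_{1} — sig = (2;(2))
  • {5,6}:  v_{5} + v_{6} = 2·v_{4} — sig = (2;(2))
  • {5,7}:  v_{5} + v_{7} = 3·v_{1} — sig = (2;(3))

Hence PRS(X_Σ) =
    |P|=2: 14 collections, coeffs (), (), (1), (1), (1), (1), (1), (1), (1), (1), (2), (2), (2), (3)


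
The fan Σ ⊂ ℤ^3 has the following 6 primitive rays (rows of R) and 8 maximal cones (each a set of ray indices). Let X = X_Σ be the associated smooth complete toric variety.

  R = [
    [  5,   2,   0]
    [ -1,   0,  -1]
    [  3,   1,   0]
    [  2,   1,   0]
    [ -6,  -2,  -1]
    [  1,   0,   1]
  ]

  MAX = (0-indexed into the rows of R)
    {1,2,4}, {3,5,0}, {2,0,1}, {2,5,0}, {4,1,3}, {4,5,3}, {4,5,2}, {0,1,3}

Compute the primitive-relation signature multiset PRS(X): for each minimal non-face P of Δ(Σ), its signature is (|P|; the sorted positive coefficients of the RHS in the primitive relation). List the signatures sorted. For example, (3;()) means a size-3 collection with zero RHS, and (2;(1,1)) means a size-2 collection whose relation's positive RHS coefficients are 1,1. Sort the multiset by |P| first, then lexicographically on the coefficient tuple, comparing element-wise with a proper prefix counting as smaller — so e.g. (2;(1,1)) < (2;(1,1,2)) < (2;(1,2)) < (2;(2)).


3 minimal non-faces of Δ(Σ) (on 6 rays):

  P = {1,5}:  v_{1} + v_{5} = 0 — sig = (2;())
  P = {0,4}:  v_{0} + v_{4} = v_{1} — sig = (2;(1))
  P = {2,3}:  v_{2} + v_{3} = v_{0} — sig = (2;(1))

Signatures (|P|; sorted positive RHS coefficients), sorted:
[(2;()), (2;(1)), (2;(1))]


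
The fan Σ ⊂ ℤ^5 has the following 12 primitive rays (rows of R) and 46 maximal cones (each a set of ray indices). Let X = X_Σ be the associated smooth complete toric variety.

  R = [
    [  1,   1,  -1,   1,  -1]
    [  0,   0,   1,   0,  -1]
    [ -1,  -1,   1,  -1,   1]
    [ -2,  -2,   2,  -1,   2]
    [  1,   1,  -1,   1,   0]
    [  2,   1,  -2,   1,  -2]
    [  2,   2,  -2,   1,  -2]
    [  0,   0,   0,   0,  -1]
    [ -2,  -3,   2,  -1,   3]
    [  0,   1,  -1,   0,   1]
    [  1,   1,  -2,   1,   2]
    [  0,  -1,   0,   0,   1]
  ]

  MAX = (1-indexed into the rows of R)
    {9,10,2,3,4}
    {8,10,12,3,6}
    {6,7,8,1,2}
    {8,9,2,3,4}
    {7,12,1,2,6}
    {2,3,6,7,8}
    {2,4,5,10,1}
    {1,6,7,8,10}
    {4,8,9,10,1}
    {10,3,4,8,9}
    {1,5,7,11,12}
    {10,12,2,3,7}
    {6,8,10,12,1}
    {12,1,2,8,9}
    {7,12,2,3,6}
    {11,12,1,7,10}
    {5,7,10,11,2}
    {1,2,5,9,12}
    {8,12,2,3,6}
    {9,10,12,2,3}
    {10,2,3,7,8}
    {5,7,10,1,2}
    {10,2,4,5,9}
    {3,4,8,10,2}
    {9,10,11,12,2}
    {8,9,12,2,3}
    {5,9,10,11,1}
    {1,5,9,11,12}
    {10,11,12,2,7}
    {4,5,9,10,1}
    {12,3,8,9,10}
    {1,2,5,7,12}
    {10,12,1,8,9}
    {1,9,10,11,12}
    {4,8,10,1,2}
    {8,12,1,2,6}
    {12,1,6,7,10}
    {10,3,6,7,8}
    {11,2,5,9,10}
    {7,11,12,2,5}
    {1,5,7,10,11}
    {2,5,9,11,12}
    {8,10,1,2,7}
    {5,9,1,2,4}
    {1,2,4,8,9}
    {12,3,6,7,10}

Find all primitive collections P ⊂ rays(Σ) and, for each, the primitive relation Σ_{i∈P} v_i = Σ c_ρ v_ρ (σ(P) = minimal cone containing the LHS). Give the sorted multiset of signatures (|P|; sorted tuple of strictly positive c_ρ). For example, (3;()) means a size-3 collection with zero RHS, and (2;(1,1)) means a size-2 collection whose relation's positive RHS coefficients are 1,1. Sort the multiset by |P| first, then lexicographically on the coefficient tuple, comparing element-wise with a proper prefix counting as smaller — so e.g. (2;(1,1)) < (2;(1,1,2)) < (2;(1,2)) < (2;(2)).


The 21 primitive collections of Σ (r=12, n=5):

  {1,3}:  v_{1} + v_{3} = 0  →  sig = (2;())
  {4,7}:  v_{4} + v_{7} = 0  →  sig = (2;())
  {4,12}:  v_{4} + v_{12} = v_{9}  →  sig = (2;(1))
  {5,8}:  v_{5} + v_{8} = v_{1}  →  sig = (2;(1))
  {7,9}:  v_{7} + v_{9} = v_{12}  →  sig = (2;(1))
  {4,6}:  v_{4} + v_{6} = v_{8} + v_{12}  →  sig = (2;(1,1))
  {3,5}:  v_{3} + v_{5} = v_{2} + v_{10} + v_{12}  →  sig = (2;(1,1,1))
  {4,11}:  v_{4} + v_{11} = v_{5} + v_{9} + v_{10}  →  sig = (2;(1,1,1))
  {5,6}:  v_{5} + v_{6} = v_{1} + v_{7} + v_{12}  →  sig = (2;(1,1,1))
  {8,11}:  v_{8} + v_{11} = v_{1} + v_{10} + v_{12}  →  sig = (2;(1,1,1))
  {6,11}:  v_{6} + v_{11} = v_{1} + v_{7} + v_{10} + 2·v_{12}  →  sig = (2;(1,1,1,2))
  {6,9}:  v_{6} + v_{9} = v_{8} + 2·v_{12}  →  sig = (2;(1,2))
  {3,11}:  v_{3} + v_{11} = v_{2} + 2·v_{10} + 2·v_{12}  →  sig = (2;(1,2,2))
  {2,6,10}:  v_{2} + v_{6} + v_{10} = v_{7}  →  sig = (3;(1))
  {5,10,12}:  v_{5} + v_{10} + v_{12} = v_{11}  →  sig = (3;(1))
  {7,8,12}:  v_{7} + v_{8} + v_{12} = v_{6}  →  sig = (3;(1))
  {1,2,11}:  v_{1} + v_{2} + v_{11} = 2·v_{5}  →  sig = (3;(2))
  {2,8,10,12}:  v_{2} + v_{8} + v_{10} + v_{12} = 0  →  sig = (4;())
  {1,2,10,12}:  v_{1} + v_{2} + v_{10} + v_{12} = v_{5}  →  sig = (4;(1))
  {2,8,9,10}:  v_{2} + v_{8} + v_{9} + v_{10} = v_{4}  →  sig = (4;(1))
  {1,2,9,10}:  v_{1} + v_{2} + v_{9} + v_{10} = v_{4} + v_{5}  →  sig = (4;(1,1))

Sorted signature multiset PRS(X):
[(2;()), (2;()), (2;(1)), (2;(1)), (2;(1)), (2;(1,1)), (2;(1,1,1)), (2;(1,1,1)), (2;(1,1,1)), (2;(1,1,1)), (2;(1,1,1,2)), (2;(1,2)), (2;(1,2,2)), (3;(1)), (3;(1)), (3;(1)), (3;(2)), (4;()), (4;(1)), (4;(1)), (4;(1,1))]


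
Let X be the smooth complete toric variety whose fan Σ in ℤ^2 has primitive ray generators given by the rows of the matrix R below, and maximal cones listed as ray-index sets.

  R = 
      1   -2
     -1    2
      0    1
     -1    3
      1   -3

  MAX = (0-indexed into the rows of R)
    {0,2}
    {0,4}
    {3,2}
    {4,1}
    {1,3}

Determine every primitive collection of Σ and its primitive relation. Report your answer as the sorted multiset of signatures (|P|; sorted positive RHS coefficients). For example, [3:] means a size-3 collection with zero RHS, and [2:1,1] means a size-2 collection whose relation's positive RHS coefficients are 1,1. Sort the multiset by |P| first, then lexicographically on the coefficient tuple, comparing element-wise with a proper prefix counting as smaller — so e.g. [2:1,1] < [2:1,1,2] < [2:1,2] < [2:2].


Δ(Σ) — 5 vertices, 5 min non-faces:

  P={0,1}:  v_{0} + v_{1} = 0 ; sig = [2:]
  P={3,4}:  v_{3} + v_{4} = 0 ; sig = [2:]
  P={0,3}:  v_{0} + v_{3} = v_{2} ; sig = [2:1]
  P={1,2}:  v_{1} + v_{2} = v_{3} ; sig = [2:1]
  P={2,4}:  v_{2} + v_{4} = v_{0} ; sig = [2:1]

Hence PRS(X_Σ) =
    [2:]
    [2:]
    [2:1]
    [2:1]
    [2:1]


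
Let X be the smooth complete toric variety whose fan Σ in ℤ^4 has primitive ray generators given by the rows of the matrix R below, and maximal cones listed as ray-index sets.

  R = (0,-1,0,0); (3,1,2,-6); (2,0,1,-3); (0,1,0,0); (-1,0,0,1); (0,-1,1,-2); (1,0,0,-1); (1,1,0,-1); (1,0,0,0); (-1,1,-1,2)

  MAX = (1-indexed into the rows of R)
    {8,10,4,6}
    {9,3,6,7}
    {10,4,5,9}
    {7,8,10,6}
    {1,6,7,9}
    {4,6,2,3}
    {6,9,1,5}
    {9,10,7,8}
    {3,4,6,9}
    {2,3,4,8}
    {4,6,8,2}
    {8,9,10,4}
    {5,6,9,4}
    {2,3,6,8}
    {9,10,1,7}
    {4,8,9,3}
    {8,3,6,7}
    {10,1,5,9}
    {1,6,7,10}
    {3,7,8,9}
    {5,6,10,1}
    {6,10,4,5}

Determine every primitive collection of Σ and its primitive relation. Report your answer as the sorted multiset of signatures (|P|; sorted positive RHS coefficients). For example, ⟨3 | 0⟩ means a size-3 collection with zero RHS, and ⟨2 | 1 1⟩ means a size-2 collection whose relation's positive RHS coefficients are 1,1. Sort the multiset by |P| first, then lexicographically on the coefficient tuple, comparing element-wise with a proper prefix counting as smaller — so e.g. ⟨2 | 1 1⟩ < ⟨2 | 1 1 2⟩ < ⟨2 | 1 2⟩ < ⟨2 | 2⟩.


|primitive collections| = 16. Relations:

  P = {1,4}:  v_{1} + v_{4} = 0  ⟹  sig = ⟨2 | 0⟩
  P = {5,7}:  v_{5} + v_{7} = 0  ⟹  sig = ⟨2 | 0⟩
  P = {1,8}:  v_{1} + v_{8} = v_{7}  ⟹  sig = ⟨2 | 1⟩
  P = {3,10}:  v_{3} + v_{10} = v_{8}  ⟹  sig = ⟨2 | 1⟩
  P = {4,7}:  v_{4} + v_{7} = v_{8}  ⟹  sig = ⟨2 | 1⟩
  P = {5,8}:  v_{5} + v_{8} = v_{4}  ⟹  sig = ⟨2 | 1⟩
  P = {1,2}:  v_{1} + v_{2} = v_{3} + v_{6} + v_{8}  ⟹  sig = ⟨2 | 1 1 1⟩
  P = {1,3}:  v_{1} + v_{3} = v_{6} + v_{7} + v_{9}  ⟹  sig = ⟨2 | 1 1 1⟩
  P = {3,5}:  v_{3} + v_{5} = v_{4} + v_{6} + v_{9}  ⟹  sig = ⟨2 | 1 1 1⟩
  P = {2,5}:  v_{2} + v_{5} = v_{3} + 2·v_{4} + v_{6}  ⟹  sig = ⟨2 | 1 1 2⟩
  P = {2,7}:  v_{2} + v_{7} = v_{3} + v_{6} + 2·v_{8}  ⟹  sig = ⟨2 | 1 1 2⟩
  P = {2,10}:  v_{2} + v_{10} = v_{4} + v_{6} + 2·v_{8}  ⟹  sig = ⟨2 | 1 1 2⟩
  P = {2,9}:  v_{2} + v_{9} = 2·v_{3} + v_{4}  ⟹  sig = ⟨2 | 1 2⟩
  P = {6,9,10}:  v_{6} + v_{9} + v_{10} = 0  ⟹  sig = ⟨3 | 0⟩
  P = {6,8,9}:  v_{6} + v_{8} + v_{9} = v_{3}  ⟹  sig = ⟨3 | 1⟩
  P = {3,4,6,8}:  v_{3} + v_{4} + v_{6} + v_{8} = v_{2}  ⟹  sig = ⟨4 | 1⟩

Sorted signature multiset PRS(X):
[⟨2 | 0⟩, ⟨2 | 0⟩, ⟨2 | 1⟩, ⟨2 | 1⟩, ⟨2 | 1⟩, ⟨2 | 1⟩, ⟨2 | 1 1 1⟩, ⟨2 | 1 1 1⟩, ⟨2 | 1 1 1⟩, ⟨2 | 1 1 2⟩, ⟨2 | 1 1 2⟩, ⟨2 | 1 1 2⟩, ⟨2 | 1 2⟩, ⟨3 | 0⟩, ⟨3 | 1⟩, ⟨4 | 1⟩]


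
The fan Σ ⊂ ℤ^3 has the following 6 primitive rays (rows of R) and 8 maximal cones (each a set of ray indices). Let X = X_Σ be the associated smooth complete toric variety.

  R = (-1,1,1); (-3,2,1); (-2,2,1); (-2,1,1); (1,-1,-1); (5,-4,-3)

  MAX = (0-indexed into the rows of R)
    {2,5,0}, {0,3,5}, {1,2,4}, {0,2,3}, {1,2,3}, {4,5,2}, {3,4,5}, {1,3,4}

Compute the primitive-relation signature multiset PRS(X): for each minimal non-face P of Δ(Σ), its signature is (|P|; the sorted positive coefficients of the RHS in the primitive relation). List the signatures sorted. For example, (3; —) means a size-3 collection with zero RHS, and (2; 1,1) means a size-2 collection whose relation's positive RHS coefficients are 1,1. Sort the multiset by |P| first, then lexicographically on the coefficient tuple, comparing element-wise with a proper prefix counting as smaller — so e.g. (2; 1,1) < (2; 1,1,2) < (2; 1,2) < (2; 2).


Δ(Σ) — 6 vertices, 5 min non-faces:

  P={0,4}:  v_{0} + v_{4} = 0  so sig = (2; —)
  P={0,1}:  v_{0} + v_{1} = v_{2} + v_{3}  so sig = (2; 1,1)
  P={1,5}:  v_{1} + v_{5} = 2·v_{4}  so sig = (2; 2)
  P={2,3,4}:  v_{2} + v_{3} + v_{4} = v_{1}  so sig = (3; 1)
  P={2,3,5}:  v_{2} + v_{3} + v_{5} = v_{4}  so sig = (3; 1)

so the primitive-relation signature multiset is
{ (2; —),  (2; 1,1),  (2; 2),  (3; 1) ×2 }


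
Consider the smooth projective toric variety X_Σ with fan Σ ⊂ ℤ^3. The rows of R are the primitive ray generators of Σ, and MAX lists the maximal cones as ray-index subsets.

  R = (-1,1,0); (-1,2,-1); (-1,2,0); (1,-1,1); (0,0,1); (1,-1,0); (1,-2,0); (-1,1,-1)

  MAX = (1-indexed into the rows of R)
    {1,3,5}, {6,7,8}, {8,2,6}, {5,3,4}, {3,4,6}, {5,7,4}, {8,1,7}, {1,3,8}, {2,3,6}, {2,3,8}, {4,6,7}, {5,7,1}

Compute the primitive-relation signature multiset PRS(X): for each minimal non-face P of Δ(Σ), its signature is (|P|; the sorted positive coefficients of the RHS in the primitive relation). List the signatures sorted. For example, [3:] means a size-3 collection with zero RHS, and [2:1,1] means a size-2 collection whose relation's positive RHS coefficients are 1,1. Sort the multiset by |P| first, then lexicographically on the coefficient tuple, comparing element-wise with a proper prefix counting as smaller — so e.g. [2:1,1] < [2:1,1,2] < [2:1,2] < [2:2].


Primitive collections (11):

  • {1,6}:  v_{1} + v_{6} = 0 ; sig = [2:]
  • {3,7}:  v_{3} + v_{7} = 0 ; sig = [2:]
  • {4,8}:  v_{4} + v_{8} = 0 ; sig = [2:]
  • {1,4}:  v_{1} + v_{4} = v_{5} ; sig = [2:1]
  • {2,5}:  v_{2} + v_{5} = v_{3} ; sig = [2:1]
  • {5,6}:  v_{5} + v_{6} = v_{4} ; sig = [2:1]
  • {5,8}:  v_{5} + v_{8} = v_{1} ; sig = [2:1]
  • {1,2}:  v_{1} + v_{2} = v_{3} + v_{8} ; sig = [2:1,1]
  • {2,4}:  v_{2} + v_{4} = v_{3} + v_{6} ; sig = [2:1,1]
  • {2,7}:  v_{2} + v_{7} = v_{6} + v_{8} ; sig = [2:1,1]
  • {3,6,8}:  v_{3} + v_{6} + v_{8} = v_{2} ; sig = [3:1]

Signatures (|P|; sorted positive RHS coefficients), sorted:
    |P|=2: 10 collections, coeffs (), (), (), (1), (1), (1), (1), (1,1), (1,1), (1,1)
    |P|=3: 1 collection, coeffs (1)


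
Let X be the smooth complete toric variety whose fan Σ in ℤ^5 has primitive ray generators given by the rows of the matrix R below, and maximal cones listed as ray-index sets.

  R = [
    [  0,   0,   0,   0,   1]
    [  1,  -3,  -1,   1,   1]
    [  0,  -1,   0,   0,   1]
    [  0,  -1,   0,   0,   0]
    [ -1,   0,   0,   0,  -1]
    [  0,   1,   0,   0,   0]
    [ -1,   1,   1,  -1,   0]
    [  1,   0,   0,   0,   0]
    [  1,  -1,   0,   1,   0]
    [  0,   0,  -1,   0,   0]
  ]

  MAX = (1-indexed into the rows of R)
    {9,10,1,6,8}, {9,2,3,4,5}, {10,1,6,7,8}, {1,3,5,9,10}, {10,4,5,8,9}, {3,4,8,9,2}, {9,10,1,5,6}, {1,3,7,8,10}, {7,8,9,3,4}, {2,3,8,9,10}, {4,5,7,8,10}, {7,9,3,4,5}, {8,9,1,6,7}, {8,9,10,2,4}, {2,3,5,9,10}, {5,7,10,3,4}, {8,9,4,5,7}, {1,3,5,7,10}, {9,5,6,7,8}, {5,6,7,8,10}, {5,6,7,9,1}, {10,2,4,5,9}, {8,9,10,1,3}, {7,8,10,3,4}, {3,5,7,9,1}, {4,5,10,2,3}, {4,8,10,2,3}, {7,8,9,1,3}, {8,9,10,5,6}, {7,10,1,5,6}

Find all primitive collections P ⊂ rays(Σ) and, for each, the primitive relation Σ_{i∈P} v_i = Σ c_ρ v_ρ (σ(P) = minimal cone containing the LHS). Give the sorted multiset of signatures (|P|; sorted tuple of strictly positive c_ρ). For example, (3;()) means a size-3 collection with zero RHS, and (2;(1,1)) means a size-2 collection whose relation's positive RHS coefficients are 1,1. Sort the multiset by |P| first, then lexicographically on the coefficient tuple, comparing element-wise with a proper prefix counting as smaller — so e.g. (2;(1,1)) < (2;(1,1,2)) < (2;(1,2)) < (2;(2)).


11 minimal non-faces of Δ(Σ) (on 10 rays):

  • {4,6}:  v_{4} + v_{6} = 0 — sig = (2;())
  • {1,4}:  v_{1} + v_{4} = v_{3} — sig = (2;(1))
  • {3,6}:  v_{3} + v_{6} = v_{1} — sig = (2;(1))
  • {2,7}:  v_{2} + v_{7} = v_{3} + v_{4} — sig = (2;(1,1))
  • {2,6}:  v_{2} + v_{6} = v_{3} + v_{9} + v_{10} — sig = (2;(1,1,1))
  • {1,2}:  v_{1} + v_{2} = 2·v_{3} + v_{9} + v_{10} — sig = (2;(1,1,2))
  • {1,5,8}:  v_{1} + v_{5} + v_{8} = 0 — sig = (3;())
  • {7,9,10}:  v_{7} + v_{9} + v_{10} = 0 — sig = (3;())
  • {3,5,8}:  v_{3} + v_{5} + v_{8} = v_{4} — sig = (3;(1))
  • {2,5,8}:  v_{2} + v_{5} + v_{8} = 2·v_{4} + v_{9} + v_{10} — sig = (3;(1,1,2))
  • {3,4,9,10}:  v_{3} + v_{4} + v_{9} + v_{10} = v_{2} — sig = (4;(1))

so the primitive-relation signature multiset is
    |P|=2: 6 collections, coeffs (), (1), (1), (1,1), (1,1,1), (1,1,2)
    |P|=3: 4 collections, coeffs (), (), (1), (1,1,2)
    |P|=4: 1 collection, coeffs (1)


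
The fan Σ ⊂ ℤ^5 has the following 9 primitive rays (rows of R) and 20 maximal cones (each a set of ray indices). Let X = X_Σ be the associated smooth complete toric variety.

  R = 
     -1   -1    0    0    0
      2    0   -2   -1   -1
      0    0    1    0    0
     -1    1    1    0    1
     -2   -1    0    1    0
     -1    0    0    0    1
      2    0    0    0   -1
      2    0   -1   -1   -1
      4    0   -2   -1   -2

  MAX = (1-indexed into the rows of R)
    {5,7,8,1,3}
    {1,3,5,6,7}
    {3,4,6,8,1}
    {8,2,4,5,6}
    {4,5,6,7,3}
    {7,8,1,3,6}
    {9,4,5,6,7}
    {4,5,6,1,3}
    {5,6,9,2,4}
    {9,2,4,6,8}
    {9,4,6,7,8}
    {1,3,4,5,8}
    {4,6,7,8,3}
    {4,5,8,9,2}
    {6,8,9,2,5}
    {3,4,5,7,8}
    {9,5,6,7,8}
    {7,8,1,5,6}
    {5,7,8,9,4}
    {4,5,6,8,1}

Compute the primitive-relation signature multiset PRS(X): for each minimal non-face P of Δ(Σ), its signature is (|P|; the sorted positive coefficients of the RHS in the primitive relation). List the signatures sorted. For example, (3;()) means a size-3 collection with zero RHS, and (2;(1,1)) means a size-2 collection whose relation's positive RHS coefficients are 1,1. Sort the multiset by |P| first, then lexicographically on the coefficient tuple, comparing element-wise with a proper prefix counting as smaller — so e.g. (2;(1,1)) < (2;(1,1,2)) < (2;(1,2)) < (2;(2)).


Primitive collections (9):

  • {2,3}:  v_{2} + v_{3} = v_{8}  ⇒ sig = (2;(1))
  • {2,7}:  v_{2} + v_{7} = v_{9}  ⇒ sig = (2;(1))
  • {3,9}:  v_{3} + v_{9} = v_{7} + v_{8}  ⇒ sig = (2;(1,1))
  • {1,9}:  v_{1} + v_{9} = v_{5} + v_{6} + v_{7} + 2·v_{8}  ⇒ sig = (2;(1,1,1,2))
  • {1,2}:  v_{1} + v_{2} = v_{5} + v_{6} + 2·v_{8}  ⇒ sig = (2;(1,1,2))
  • {1,4,7}:  v_{1} + v_{4} + v_{7} = v_{3}  ⇒ sig = (3;(1))
  • {3,5,6,8}:  v_{3} + v_{5} + v_{6} + v_{8} = v_{1}  ⇒ sig = (4;(1))
  • {4,5,6,7,8}:  v_{4} + v_{5} + v_{6} + v_{7} + v_{8} = 0  ⇒ sig = (5;())
  • {4,5,6,8,9}:  v_{4} + v_{5} + v_{6} + v_{8} + v_{9} = v_{2}  ⇒ sig = (5;(1))

Sorted signature multiset PRS(X):
{ (2;(1)) ×2,  (2;(1,1)),  (2;(1,1,1,2)),  (2;(1,1,2)),  (3;(1)),  (4;(1)),  (5;()),  (5;(1)) }


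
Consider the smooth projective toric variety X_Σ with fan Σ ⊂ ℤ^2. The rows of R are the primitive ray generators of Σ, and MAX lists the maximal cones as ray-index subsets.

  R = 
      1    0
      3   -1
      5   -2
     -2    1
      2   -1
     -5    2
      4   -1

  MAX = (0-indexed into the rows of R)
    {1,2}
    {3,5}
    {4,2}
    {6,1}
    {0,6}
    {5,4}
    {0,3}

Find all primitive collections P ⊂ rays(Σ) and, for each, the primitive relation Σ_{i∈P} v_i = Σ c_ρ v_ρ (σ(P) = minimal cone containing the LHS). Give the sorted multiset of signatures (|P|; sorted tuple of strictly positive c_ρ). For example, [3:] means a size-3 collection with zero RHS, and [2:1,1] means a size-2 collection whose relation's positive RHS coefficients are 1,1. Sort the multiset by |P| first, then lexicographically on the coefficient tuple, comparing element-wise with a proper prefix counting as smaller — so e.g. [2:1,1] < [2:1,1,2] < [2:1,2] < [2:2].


Σ has 14 primitive collections:

  P = {2,5}:  v_{2} + v_{5} = 0 — sig = [2:]
  P = {3,4}:  v_{3} + v_{4} = 0 — sig = [2:]
  P = {0,1}:  v_{0} + v_{1} = v_{6} — sig = [2:1]
  P = {0,4}:  v_{0} + v_{4} = v_{1} — sig = [2:1]
  P = {1,3}:  v_{1} + v_{3} = v_{0} — sig = [2:1]
  P = {1,4}:  v_{1} + v_{4} = v_{2} — sig = [2:1]
  P = {1,5}:  v_{1} + v_{5} = v_{3} — sig = [2:1]
  P = {2,3}:  v_{2} + v_{3} = v_{1} — sig = [2:1]
  P = {5,6}:  v_{5} + v_{6} = v_{0} + v_{3} — sig = [2:1,1]
  P = {0,2}:  v_{0} + v_{2} = 2·v_{1} — sig = [2:2]
  P = {0,5}:  v_{0} + v_{5} = 2·v_{3} — sig = [2:2]
  P = {3,6}:  v_{3} + v_{6} = 2·v_{0} — sig = [2:2]
  P = {4,6}:  v_{4} + v_{6} = 2·v_{1} — sig = [2:2]
  P = {2,6}:  v_{2} + v_{6} = 3·v_{1} — sig = [2:3]

so the primitive-relation signature multiset is
{ [2:] ×2,  [2:1] ×6,  [2:1,1],  [2:2] ×4,  [2:3] }


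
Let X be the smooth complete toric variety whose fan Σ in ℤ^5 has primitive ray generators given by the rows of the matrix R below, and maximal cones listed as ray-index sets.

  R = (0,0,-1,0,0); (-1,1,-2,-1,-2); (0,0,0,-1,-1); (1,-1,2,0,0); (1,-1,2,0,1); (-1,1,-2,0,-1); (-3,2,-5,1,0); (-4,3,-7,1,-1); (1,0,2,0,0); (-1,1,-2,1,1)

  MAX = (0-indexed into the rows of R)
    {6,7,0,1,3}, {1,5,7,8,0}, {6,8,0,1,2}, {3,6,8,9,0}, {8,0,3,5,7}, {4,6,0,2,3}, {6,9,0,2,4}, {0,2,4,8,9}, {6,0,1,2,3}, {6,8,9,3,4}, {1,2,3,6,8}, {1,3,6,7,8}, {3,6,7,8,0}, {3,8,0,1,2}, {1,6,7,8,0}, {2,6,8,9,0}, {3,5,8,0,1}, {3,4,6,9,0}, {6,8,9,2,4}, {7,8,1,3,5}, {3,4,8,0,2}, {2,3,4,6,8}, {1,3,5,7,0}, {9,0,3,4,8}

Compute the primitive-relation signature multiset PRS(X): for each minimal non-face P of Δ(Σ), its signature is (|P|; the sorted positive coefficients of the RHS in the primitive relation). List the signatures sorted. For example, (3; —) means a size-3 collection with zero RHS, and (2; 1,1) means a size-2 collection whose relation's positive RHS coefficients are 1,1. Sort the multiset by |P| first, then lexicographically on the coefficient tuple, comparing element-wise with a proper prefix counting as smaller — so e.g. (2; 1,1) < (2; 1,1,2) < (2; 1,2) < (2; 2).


14 collections generate NE(X_Σ); each relation:

  • {4,5}:  v_{4} + v_{5} = 0 ; sig = (2; —)
  • {1,4}:  v_{1} + v_{4} = v_{2} ; sig = (2; 1)
  • {2,5}:  v_{2} + v_{5} = v_{1} ; sig = (2; 1)
  • {4,7}:  v_{4} + v_{7} = v_{6} ; sig = (2; 1)
  • {5,6}:  v_{5} + v_{6} = v_{7} ; sig = (2; 1)
  • {2,7}:  v_{2} + v_{7} = v_{1} + v_{6} ; sig = (2; 1,1)
  • {5,9}:  v_{5} + v_{9} = v_{0} + v_{6} + v_{8} ; sig = (2; 1,1,1)
  • {1,9}:  v_{1} + v_{9} = v_{0} + v_{2} + v_{6} + v_{8} ; sig = (2; 1,1,1,1)
  • {7,9}:  v_{7} + v_{9} = v_{0} + 2·v_{6} + v_{8} ; sig = (2; 1,1,2)
  • {2,3,9}:  v_{2} + v_{3} + v_{9} = 0 ; sig = (3; —)
  • {0,4,6,8}:  v_{0} + v_{4} + v_{6} + v_{8} = v_{9} ; sig = (4; 1)
  • {0,2,3,6,8}:  v_{0} + v_{2} + v_{3} + v_{6} + v_{8} = v_{5} ; sig = (5; 1)
  • {0,1,3,6,8}:  v_{0} + v_{1} + v_{3} + v_{6} + v_{8} = 2·v_{5} ; sig = (5; 2)
  • {0,1,3,7,8}:  v_{0} + v_{1} + v_{3} + v_{7} + v_{8} = 3·v_{5} ; sig = (5; 3)

Sorted signature multiset PRS(X):
    |P|=2: 9 collections, coeffs (), (1), (1), (1), (1), (1,1), (1,1,1), (1,1,1,1), (1,1,2)
    |P|=3: 1 collection, coeffs ()
    |P|=4: 1 collection, coeffs (1)
    |P|=5: 3 collections, coeffs (1), (2), (3)


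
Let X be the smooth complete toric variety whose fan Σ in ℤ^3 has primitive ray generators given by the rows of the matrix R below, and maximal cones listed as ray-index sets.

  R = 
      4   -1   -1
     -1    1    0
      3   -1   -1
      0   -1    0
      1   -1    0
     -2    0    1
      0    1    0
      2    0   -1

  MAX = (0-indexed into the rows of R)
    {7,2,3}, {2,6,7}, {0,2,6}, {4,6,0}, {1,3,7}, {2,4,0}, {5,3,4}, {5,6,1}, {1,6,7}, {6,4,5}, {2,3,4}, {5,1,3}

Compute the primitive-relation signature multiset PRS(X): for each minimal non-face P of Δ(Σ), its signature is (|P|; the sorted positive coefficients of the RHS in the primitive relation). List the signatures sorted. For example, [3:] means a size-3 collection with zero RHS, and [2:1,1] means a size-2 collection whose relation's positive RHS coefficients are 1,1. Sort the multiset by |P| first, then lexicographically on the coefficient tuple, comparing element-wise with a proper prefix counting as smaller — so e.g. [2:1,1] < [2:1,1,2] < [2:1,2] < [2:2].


11 minimal non-faces of Δ(Σ) (on 8 rays):

  {1,4}:  v_{1} + v_{4} = 0  →  sig = [2:]
  {3,6}:  v_{3} + v_{6} = 0  →  sig = [2:]
  {5,7}:  v_{5} + v_{7} = 0  →  sig = [2:]
  {1,2}:  v_{1} + v_{2} = v_{7}  →  sig = [2:1]
  {2,5}:  v_{2} + v_{5} = v_{4}  →  sig = [2:1]
  {4,7}:  v_{4} + v_{7} = v_{2}  →  sig = [2:1]
  {0,1}:  v_{0} + v_{1} = v_{2} + v_{6}  →  sig = [2:1,1]
  {0,3}:  v_{0} + v_{3} = v_{2} + v_{4}  →  sig = [2:1,1]
  {0,5}:  v_{0} + v_{5} = 2·v_{4} + v_{6}  →  sig = [2:1,2]
  {0,7}:  v_{0} + v_{7} = 2·v_{2} + v_{6}  →  sig = [2:1,2]
  {2,4,6}:  v_{2} + v_{4} + v_{6} = v_{0}  →  sig = [3:1]

so the primitive-relation signature multiset is
[[2:], [2:], [2:], [2:1], [2:1], [2:1], [2:1,1], [2:1,1], [2:1,2], [2:1,2], [3:1]]


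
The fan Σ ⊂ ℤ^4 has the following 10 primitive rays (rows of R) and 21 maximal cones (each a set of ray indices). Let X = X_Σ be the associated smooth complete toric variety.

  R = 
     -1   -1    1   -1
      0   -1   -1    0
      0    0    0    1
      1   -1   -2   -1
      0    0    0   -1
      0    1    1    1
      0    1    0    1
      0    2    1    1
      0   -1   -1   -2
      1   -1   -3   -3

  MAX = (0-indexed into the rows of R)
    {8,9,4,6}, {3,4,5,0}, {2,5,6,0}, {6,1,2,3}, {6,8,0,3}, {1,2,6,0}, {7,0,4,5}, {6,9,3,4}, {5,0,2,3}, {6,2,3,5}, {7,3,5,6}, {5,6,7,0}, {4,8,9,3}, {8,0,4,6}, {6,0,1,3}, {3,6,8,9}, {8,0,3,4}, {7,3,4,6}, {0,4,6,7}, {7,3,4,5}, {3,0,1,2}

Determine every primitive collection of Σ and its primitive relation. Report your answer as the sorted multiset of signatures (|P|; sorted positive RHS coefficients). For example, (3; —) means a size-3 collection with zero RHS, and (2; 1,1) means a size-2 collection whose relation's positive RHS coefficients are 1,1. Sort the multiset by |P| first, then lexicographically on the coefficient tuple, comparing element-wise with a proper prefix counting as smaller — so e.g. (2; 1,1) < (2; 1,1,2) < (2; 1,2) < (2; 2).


Primitive collections (20):

  P={2,4}:  v_{2} + v_{4} = 0  so sig = (2; —)
  P={1,5}:  v_{1} + v_{5} = v_{2}  so sig = (2; 1)
  P={1,7}:  v_{1} + v_{7} = v_{6}  so sig = (2; 1)
  P={5,8}:  v_{5} + v_{8} = v_{4}  so sig = (2; 1)
  P={2,7}:  v_{2} + v_{7} = v_{5} + v_{6}  so sig = (2; 1,1)
  P={1,4}:  v_{1} + v_{4} = v_{0} + v_{3} + v_{6}  so sig = (2; 1,1,1)
  P={2,8}:  v_{2} + v_{8} = v_{0} + v_{3} + v_{6}  so sig = (2; 1,1,1)
  P={2,9}:  v_{2} + v_{9} = v_{3} + v_{6} + v_{8}  so sig = (2; 1,1,1)
  P={5,9}:  v_{5} + v_{9} = v_{3} + 2·v_{4} + v_{6}  so sig = (2; 1,1,2)
  P={1,9}:  v_{1} + v_{9} = v_{0} + 2·v_{3} + 2·v_{6} + v_{8}  so sig = (2; 1,1,2,2)
  P={7,8}:  v_{7} + v_{8} = 2·v_{4} + v_{6}  so sig = (2; 1,2)
  P={7,9}:  v_{7} + v_{9} = v_{3} + 3·v_{4} + 2·v_{6}  so sig = (2; 1,2,3)
  P={0,9}:  v_{0} + v_{9} = 2·v_{8}  so sig = (2; 2)
  P={1,8}:  v_{1} + v_{8} = 2·v_{0} + 2·v_{3} + 2·v_{6}  so sig = (2; 2,2,2)
  P={0,3,7}:  v_{0} + v_{3} + v_{7} = v_{4}  so sig = (3; 1)
  P={4,5,6}:  v_{4} + v_{5} + v_{6} = v_{7}  so sig = (3; 1)
  P={0,3,5,6}:  v_{0} + v_{3} + v_{5} + v_{6} = 0  so sig = (4; —)
  P={0,2,3,6}:  v_{0} + v_{2} + v_{3} + v_{6} = v_{1}  so sig = (4; 1)
  P={0,3,4,6}:  v_{0} + v_{3} + v_{4} + v_{6} = v_{8}  so sig = (4; 1)
  P={3,4,6,8}:  v_{3} + v_{4} + v_{6} + v_{8} = v_{9}  so sig = (4; 1)

Hence PRS(X_Σ) =
{ (2; —),  (2; 1) ×3,  (2; 1,1),  (2; 1,1,1) ×3,  (2; 1,1,2),  (2; 1,1,2,2),  (2; 1,2),  (2; 1,2,3),  (2; 2),  (2; 2,2,2),  (3; 1) ×2,  (4; —),  (4; 1) ×3 }
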